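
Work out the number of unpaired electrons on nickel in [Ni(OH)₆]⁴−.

2 unpaired electrons

Each hydroxide is −1; balancing the −4 overall charge requires Ni(II).
Group 10 minus oxidation state 2 gives a d⁸ configuration.
In an octahedral field the d⁸ configuration is t₂g⁶e_g² (only one arrangement possible), giving 2 unpaired electrons.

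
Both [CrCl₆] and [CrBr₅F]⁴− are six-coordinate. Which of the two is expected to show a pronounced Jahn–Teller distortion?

[CrBr₅F]⁴−

[CrCl₆]: Summing ligand charges against the 0 overall charge gives an oxidation state of +6 for chromium. Group 6 minus oxidation state 6 gives a d⁰ configuration. The d⁰ configuration leaves the e_g set evenly filled (or empty) — no strong Jahn–Teller driving force.
[CrBr₅F]⁴−: Each bromide is −1; each fluoride is −1; balancing the −4 overall charge requires Cr(II). Group 6 minus oxidation state 2 gives a d⁴ configuration. Bromide and fluoride are weak-field ligands for a first-row metal, so the complex is high-spin. The t₂g³e_g¹ (high-spin) configuration has an unevenly filled e_g set; the Jahn–Teller theorem predicts a tetragonal distortion (typically axial elongation) to lift the degeneracy.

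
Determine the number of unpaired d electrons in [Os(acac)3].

1

Ligand charges: each acetylacetonate is −1. With an overall charge of 0 the osmium centre must be in the +3 oxidation state.
Group 8 minus oxidation state 3 gives a d⁵ configuration.
Counting donor atoms: 3×acetylacetonate (bidentate) → 6 donors. Coordination number = 6.
The spin state decides the count: a 5d ion has a large Δₒ and is invariably low-spin.
An octahedral low-spin d⁵ ion is t₂g⁵e_g⁰, giving 1 unpaired electron.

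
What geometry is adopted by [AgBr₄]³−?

tetrahedral

Each bromide is −1; balancing the −3 overall charge requires Ag(I).
Ag sits in group 11, so the d-electron count is 11 − 1 = 10.
With 4 monodentate ligands the coordination number is 4.
A d¹⁰ ion has no crystal-field stabilisation preference between square planar and tetrahedral, so four ligands adopt the sterically favoured tetrahedral geometry.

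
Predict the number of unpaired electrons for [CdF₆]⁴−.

0

Ligand charges: each fluoride is −1. With an overall charge of −4 the cadmium centre must be in the +2 oxidation state.
Cd sits in group 12, so the d-electron count is 12 − 2 = 10.
In an octahedral field the d¹⁰ configuration is t₂g⁶e_g⁴, giving 0 unpaired electrons.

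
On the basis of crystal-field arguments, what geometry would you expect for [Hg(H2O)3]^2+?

Water is neutral; balancing the +2 overall charge requires Hg(II).
Group 12 minus oxidation state 2 gives a d¹⁰ configuration.
Coordination number: 3.
Three ligands around a d¹⁰ centre minimise repulsion in a trigonal-planar arrangement.

trigonal planar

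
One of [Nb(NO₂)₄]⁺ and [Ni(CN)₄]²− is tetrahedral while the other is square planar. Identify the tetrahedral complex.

For [Nb(NO₂)₄]⁺: Ligand charges: each nitro (N-bound nitrite) is −1. With an overall charge of +1 the niobium centre must be in the +5 oxidation state. Niobium is a group-5 element; Nb(V) is therefore d⁰. A d⁰ ion has no crystal-field stabilisation preference between square planar and tetrahedral, so four ligands adopt the sterically favoured tetrahedral geometry. → tetrahedral.
For [Ni(CN)₄]²−: Summing ligand charges against the −2 overall charge gives an oxidation state of +2 for nickel. Ni sits in group 10, so the d-electron count is 10 − 2 = 8. Cyanide is a strong-field ligand (high in the spectrochemical series). A 3d d⁸ ion with strong-field ligands gains enough CFSE to favour square planar over tetrahedral. → square planar.

[Nb(NO₂)₄]⁺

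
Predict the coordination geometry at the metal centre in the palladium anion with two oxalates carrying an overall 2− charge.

square planar

Summing ligand charges against the −2 overall charge gives an oxidation state of +2 for palladium.
Group 10 minus oxidation state 2 gives a d⁸ configuration.
Counting donor atoms: 2×oxalate (bidentate) → 4 donors. Coordination number = 4.
A 4d d⁸ ion has a large crystal-field splitting; square planar leaves the high-energy d_{x²−y²} orbital empty and maximises CFSE.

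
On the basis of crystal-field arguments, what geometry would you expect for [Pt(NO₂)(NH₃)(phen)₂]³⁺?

Summing ligand charges against the +3 overall charge gives an oxidation state of +4 for platinum.
Pt sits in group 10, so the d-electron count is 10 − 4 = 6.
Counting donor atoms: 1×nitro (N-bound nitrite) (monodentate) → 1 donor; 1×ammonia (monodentate) → 1 donor; 2×1,10-phenanthroline (bidentate) → 4 donors. Coordination number = 6.
Six donors around a single metal centre give an octahedral coordination sphere.

octahedral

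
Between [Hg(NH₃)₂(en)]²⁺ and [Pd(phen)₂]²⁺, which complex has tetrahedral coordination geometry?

For [Hg(NH₃)₂(en)]²⁺: Ammonia is neutral; ethylenediamine is neutral; balancing the +2 overall charge requires Hg(II). Mercury is a group-12 element; Hg(II) is therefore d¹⁰. A d¹⁰ ion has no crystal-field stabilisation preference between square planar and tetrahedral, so four ligands adopt the sterically favoured tetrahedral geometry. → tetrahedral.
For [Pd(phen)₂]²⁺: Ligand charges: 1,10-phenanthroline is neutral. With an overall charge of +2 the palladium centre must be in the +2 oxidation state. Pd sits in group 10, so the d-electron count is 10 − 2 = 8. A 4d d⁸ ion has a large crystal-field splitting; square planar leaves the high-energy d_{x²−y²} orbital empty and maximises CFSE. → square planar.

[Hg(NH₃)₂(en)]²⁺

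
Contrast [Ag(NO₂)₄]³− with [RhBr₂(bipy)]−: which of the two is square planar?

[RhBr₂(bipy)]−

For [Ag(NO₂)₄]³−: Summing ligand charges against the −3 overall charge gives an oxidation state of +1 for silver. Group 11 minus oxidation state 1 gives a d¹⁰ configuration. A d¹⁰ ion has no crystal-field stabilisation preference between square planar and tetrahedral, so four ligands adopt the sterically favoured tetrahedral geometry. → tetrahedral.
For [RhBr₂(bipy)]−: Each bromide is −1; 2,2′-bipyridine is neutral; balancing the −1 overall charge requires Rh(I). Rhodium is a group-9 element; Rh(I) is therefore d⁸. A 4d d⁸ ion has a large crystal-field splitting; square planar leaves the high-energy d_{x²−y²} orbital empty and maximises CFSE. → square planar.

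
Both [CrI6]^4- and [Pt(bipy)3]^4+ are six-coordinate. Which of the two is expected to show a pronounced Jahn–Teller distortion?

[CrI6]^4-

[CrI6]^4-: Summing ligand charges against the −4 overall charge gives an oxidation state of +2 for chromium. Cr sits in group 6, so the d-electron count is 6 − 2 = 4. Iodide is a weak-field ligand for a first-row metal, so the complex is high-spin. The t₂g³e_g¹ (high-spin) configuration has an unevenly filled e_g set; the Jahn–Teller theorem predicts a tetragonal distortion (typically axial elongation) to lift the degeneracy.
[Pt(bipy)3]^4+: 2,2′-bipyridine is neutral; balancing the +4 overall charge requires Pt(IV). Group 10 minus oxidation state 4 gives a d⁶ configuration. A 5d ion has a large Δₒ and is invariably low-spin. The d⁶ configuration leaves the e_g set evenly filled (or empty) — no strong Jahn–Teller driving force.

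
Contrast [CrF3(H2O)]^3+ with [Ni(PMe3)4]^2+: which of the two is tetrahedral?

For [CrF3(H2O)]^3+: Each fluoride is −1; water is neutral; balancing the +3 overall charge requires Cr(VI). Chromium is a group-6 element; Cr(VI) is therefore d⁰. A d⁰ ion has no crystal-field stabilisation preference between square planar and tetrahedral, so four ligands adopt the sterically favoured tetrahedral geometry. → tetrahedral.
For [Ni(PMe3)4]^2+: Summing ligand charges against the +2 overall charge gives an oxidation state of +2 for nickel. Ni sits in group 10, so the d-electron count is 10 − 2 = 8. Trimethylphosphine is a strong-field ligand (high in the spectrochemical series). A 3d d⁸ ion with strong-field ligands gains enough CFSE to favour square planar over tetrahedral. → square planar.

[CrF3(H2O)]^3+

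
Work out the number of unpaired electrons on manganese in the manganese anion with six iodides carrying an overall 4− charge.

5

Summing ligand charges against the −4 overall charge gives an oxidation state of +2 for manganese.
Manganese is a group-7 element; Mn(II) is therefore d⁵.
The spin state decides the count: Iodide is a weak-field ligand for a first-row metal, so the complex is high-spin.
An octahedral high-spin d⁵ ion is t₂g³e_g², giving 5 unpaired electrons.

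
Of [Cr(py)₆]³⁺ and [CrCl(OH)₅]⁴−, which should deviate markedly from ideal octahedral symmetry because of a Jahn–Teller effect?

[Cr(py)₆]³⁺: Pyridine is neutral; balancing the +3 overall charge requires Cr(III). Chromium is a group-6 element; Cr(III) is therefore d³. The d³ configuration leaves the e_g set evenly filled (or empty) — no strong Jahn–Teller driving force.
[CrCl(OH)₅]⁴−: Summing ligand charges against the −4 overall charge gives an oxidation state of +2 for chromium. Cr sits in group 6, so the d-electron count is 6 − 2 = 4. Chloride and hydroxide are weak-field ligands for a first-row metal, so the complex is high-spin. The t₂g³e_g¹ (high-spin) configuration has an unevenly filled e_g set; the Jahn–Teller theorem predicts a tetragonal distortion (typically axial elongation) to lift the degeneracy.

[CrCl(OH)₅]⁴−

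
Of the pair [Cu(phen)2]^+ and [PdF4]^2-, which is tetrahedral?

[Cu(phen)2]^+

For [Cu(phen)2]^+: 1,10-phenanthroline is neutral; balancing the +1 overall charge requires Cu(I). Copper is a group-11 element; Cu(I) is therefore d¹⁰. A d¹⁰ ion has no crystal-field stabilisation preference between square planar and tetrahedral, so four ligands adopt the sterically favoured tetrahedral geometry. → tetrahedral.
For [PdF4]^2-: Summing ligand charges against the −2 overall charge gives an oxidation state of +2 for palladium. Pd sits in group 10, so the d-electron count is 10 − 2 = 8. A 4d d⁸ ion has a large crystal-field splitting; square planar leaves the high-energy d_{x²−y²} orbital empty and maximises CFSE. → square planar.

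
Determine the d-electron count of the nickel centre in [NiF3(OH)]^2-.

d⁸

Each fluoride is −1; each hydroxide is −1; balancing the −2 overall charge requires Ni(II).
Ni sits in group 10, so the d-electron count is 10 − 2 = 8.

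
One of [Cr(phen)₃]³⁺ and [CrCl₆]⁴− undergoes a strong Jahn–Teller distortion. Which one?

[CrCl₆]⁴−

[Cr(phen)₃]³⁺: Summing ligand charges against the +3 overall charge gives an oxidation state of +3 for chromium. Cr sits in group 6, so the d-electron count is 6 − 3 = 3. The d³ configuration leaves the e_g set evenly filled (or empty) — no strong Jahn–Teller driving force.
[CrCl₆]⁴−: Each chloride is −1; balancing the −4 overall charge requires Cr(II). Cr sits in group 6, so the d-electron count is 6 − 2 = 4. Chloride is a weak-field ligand for a first-row metal, so the complex is high-spin. The t₂g³e_g¹ (high-spin) configuration has an unevenly filled e_g set; the Jahn–Teller theorem predicts a tetragonal distortion (typically axial elongation) to lift the degeneracy.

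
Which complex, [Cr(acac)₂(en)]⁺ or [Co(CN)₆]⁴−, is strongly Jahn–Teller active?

[Co(CN)₆]⁴−

[Cr(acac)₂(en)]⁺: Summing ligand charges against the +1 overall charge gives an oxidation state of +3 for chromium. Cr sits in group 6, so the d-electron count is 6 − 3 = 3. The d³ configuration leaves the e_g set evenly filled (or empty) — no strong Jahn–Teller driving force.
[Co(CN)₆]⁴−: Each cyanide is −1; balancing the −4 overall charge requires Co(II). Co sits in group 9, so the d-electron count is 9 − 2 = 7. Cyanide is a strong-field ligand (high in the spectrochemical series) for a first-row metal, so the complex is low-spin. The t₂g⁶e_g¹ (low-spin) configuration has an unevenly filled e_g set; the Jahn–Teller theorem predicts a tetragonal distortion (typically axial elongation) to lift the degeneracy.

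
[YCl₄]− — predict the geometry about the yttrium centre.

tetrahedral

Summing ligand charges against the −1 overall charge gives an oxidation state of +3 for yttrium.
Y sits in group 3, so the d-electron count is 3 − 3 = 0.
With 4 monodentate ligands the coordination number is 4.
A d⁰ ion has no crystal-field stabilisation preference between square planar and tetrahedral, so four ligands adopt the sterically favoured tetrahedral geometry.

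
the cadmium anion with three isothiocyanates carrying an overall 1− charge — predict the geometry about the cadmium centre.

Summing ligand charges against the −1 overall charge gives an oxidation state of +2 for cadmium.
Cadmium is a group-12 element; Cd(II) is therefore d¹⁰.
Coordination number: 3.
Three ligands around a d¹⁰ centre minimise repulsion in a trigonal-planar arrangement.

trigonal planar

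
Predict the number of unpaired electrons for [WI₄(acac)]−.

2

Each iodide is −1; each acetylacetonate is −1; balancing the −1 overall charge requires W(IV).
Group 6 minus oxidation state 4 gives a d² configuration.
Counting donor atoms: 4×iodide (monodentate) → 4 donors; 1×acetylacetonate (bidentate) → 2 donors. Coordination number = 6.
In an octahedral field the d² configuration is t₂g²e_g⁰ (only one arrangement possible), giving 2 unpaired electrons.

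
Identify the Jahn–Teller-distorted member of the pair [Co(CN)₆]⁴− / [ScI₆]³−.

[Co(CN)₆]⁴−

[Co(CN)₆]⁴−: Each cyanide is −1; balancing the −4 overall charge requires Co(II). Group 9 minus oxidation state 2 gives a d⁷ configuration. Cyanide is a strong-field ligand (high in the spectrochemical series) for a first-row metal, so the complex is low-spin. The t₂g⁶e_g¹ (low-spin) configuration has an unevenly filled e_g set; the Jahn–Teller theorem predicts a tetragonal distortion (typically axial elongation) to lift the degeneracy.
[ScI₆]³−: Summing ligand charges against the −3 overall charge gives an oxidation state of +3 for scandium. Group 3 minus oxidation state 3 gives a d⁰ configuration. The d⁰ configuration leaves the e_g set evenly filled (or empty) — no strong Jahn–Teller driving force.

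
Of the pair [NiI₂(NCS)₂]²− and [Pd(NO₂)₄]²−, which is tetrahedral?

[NiI₂(NCS)₂]²−

For [NiI₂(NCS)₂]²−: Summing ligand charges against the −2 overall charge gives an oxidation state of +2 for nickel. Ni sits in group 10, so the d-electron count is 10 − 2 = 8. Iodide and isothiocyanate are weak-field ligands. With weak-field ligands the CFSE gain from square planar is small, so a 3d d⁸ ion takes the sterically preferred tetrahedral geometry. → tetrahedral.
For [Pd(NO₂)₄]²−: Summing ligand charges against the −2 overall charge gives an oxidation state of +2 for palladium. Group 10 minus oxidation state 2 gives a d⁸ configuration. A 4d d⁸ ion has a large crystal-field splitting; square planar leaves the high-energy d_{x²−y²} orbital empty and maximises CFSE. → square planar.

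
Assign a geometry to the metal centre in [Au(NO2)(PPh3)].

Each nitro (N-bound nitrite) is −1; triphenylphosphine is neutral; balancing the 0 overall charge requires Au(I).
Gold is a group-11 element; Au(I) is therefore d¹⁰.
With 2 monodentate ligands the coordination number is 2.
A d¹⁰ ion with only two ligands adopts a linear arrangement (sp hybridisation; no CFSE preference).

linear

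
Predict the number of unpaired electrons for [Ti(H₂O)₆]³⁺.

Summing ligand charges against the +3 overall charge gives an oxidation state of +3 for titanium.
Titanium is a group-4 element; Ti(III) is therefore d¹.
In an octahedral field the d¹ configuration is t₂g¹e_g⁰ (only one arrangement possible), giving 1 unpaired electron.

1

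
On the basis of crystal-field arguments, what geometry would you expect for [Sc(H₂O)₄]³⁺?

tetrahedral

Ligand charges: water is neutral. With an overall charge of +3 the scandium centre must be in the +3 oxidation state.
Scandium is a group-3 element; Sc(III) is therefore d⁰.
Coordination number: 4.
A d⁰ ion has no crystal-field stabilisation preference between square planar and tetrahedral, so four ligands adopt the sterically favoured tetrahedral geometry.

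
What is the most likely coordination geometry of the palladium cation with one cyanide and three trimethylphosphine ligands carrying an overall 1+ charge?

square planar

Summing ligand charges against the +1 overall charge gives an oxidation state of +2 for palladium.
Pd sits in group 10, so the d-electron count is 10 − 2 = 8.
With 4 monodentate ligands the coordination number is 4.
A 4d d⁸ ion has a large crystal-field splitting; square planar leaves the high-energy d_{x²−y²} orbital empty and maximises CFSE.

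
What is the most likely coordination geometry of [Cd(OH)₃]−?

trigonal planar

Each hydroxide is −1; balancing the −1 overall charge requires Cd(II).
Group 12 minus oxidation state 2 gives a d¹⁰ configuration.
With 3 monodentate ligands the coordination number is 3.
Three ligands around a d¹⁰ centre minimise repulsion in a trigonal-planar arrangement.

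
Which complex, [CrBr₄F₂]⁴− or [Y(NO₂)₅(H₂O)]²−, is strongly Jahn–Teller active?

[CrBr₄F₂]⁴−: Ligand charges: each bromide is −1; each fluoride is −1. With an overall charge of −4 the chromium centre must be in the +2 oxidation state. Group 6 minus oxidation state 2 gives a d⁴ configuration. Bromide and fluoride are weak-field ligands for a first-row metal, so the complex is high-spin. The t₂g³e_g¹ (high-spin) configuration has an unevenly filled e_g set; the Jahn–Teller theorem predicts a tetragonal distortion (typically axial elongation) to lift the degeneracy.
[Y(NO₂)₅(H₂O)]²−: Ligand charges: each nitro (N-bound nitrite) is −1; water is neutral. With an overall charge of −2 the yttrium centre must be in the +3 oxidation state. Yttrium is a group-3 element; Y(III) is therefore d⁰. The d⁰ configuration leaves the e_g set evenly filled (or empty) — no strong Jahn–Teller driving force.

[CrBr₄F₂]⁴−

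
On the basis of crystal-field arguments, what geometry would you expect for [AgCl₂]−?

linear

Ligand charges: each chloride is −1. With an overall charge of −1 the silver centre must be in the +1 oxidation state.
Silver is a group-11 element; Ag(I) is therefore d¹⁰.
With 2 monodentate ligands the coordination number is 2.
A d¹⁰ ion with only two ligands adopts a linear arrangement (sp hybridisation; no CFSE preference).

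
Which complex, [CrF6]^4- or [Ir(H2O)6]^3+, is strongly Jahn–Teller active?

[CrF6]^4-: Summing ligand charges against the −4 overall charge gives an oxidation state of +2 for chromium. Cr sits in group 6, so the d-electron count is 6 − 2 = 4. Fluoride is a weak-field ligand for a first-row metal, so the complex is high-spin. The t₂g³e_g¹ (high-spin) configuration has an unevenly filled e_g set; the Jahn–Teller theorem predicts a tetragonal distortion (typically axial elongation) to lift the degeneracy.
[Ir(H2O)6]^3+: Water is neutral; balancing the +3 overall charge requires Ir(III). Ir sits in group 9, so the d-electron count is 9 − 3 = 6. A 5d ion has a large Δₒ and is invariably low-spin. The d⁶ configuration leaves the e_g set evenly filled (or empty) — no strong Jahn–Teller driving force.

[CrF6]^4-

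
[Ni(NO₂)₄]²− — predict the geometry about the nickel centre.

Ligand charges: each nitro (N-bound nitrite) is −1. With an overall charge of −2 the nickel centre must be in the +2 oxidation state.
Nickel is a group-10 element; Ni(II) is therefore d⁸.
Coordination number: 4.
Nitro (N-bound nitrite) is a strong-field ligand (high in the spectrochemical series).
A 3d d⁸ ion with strong-field ligands gains enough CFSE to favour square planar over tetrahedral.

square planar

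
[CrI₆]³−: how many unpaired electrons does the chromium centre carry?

3

Each iodide is −1; balancing the −3 overall charge requires Cr(III).
Chromium is a group-6 element; Cr(III) is therefore d³.
In an octahedral field the d³ configuration is t₂g³e_g⁰ (only one arrangement possible), giving 3 unpaired electrons.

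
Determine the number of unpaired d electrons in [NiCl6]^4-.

Summing ligand charges against the −4 overall charge gives an oxidation state of +2 for nickel.
Group 10 minus oxidation state 2 gives a d⁸ configuration.
In an octahedral field the d⁸ configuration is t₂g⁶e_g² (only one arrangement possible), giving 2 unpaired electrons.

2 unpaired electrons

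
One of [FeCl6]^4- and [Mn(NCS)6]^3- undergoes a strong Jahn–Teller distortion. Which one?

[Mn(NCS)6]^3-

[FeCl6]^4-: Summing ligand charges against the −4 overall charge gives an oxidation state of +2 for iron. Group 8 minus oxidation state 2 gives a d⁶ configuration. Chloride is a weak-field ligand for a first-row metal, so the complex is high-spin. The d⁶ configuration leaves the e_g set evenly filled (or empty) — no strong Jahn–Teller driving force.
[Mn(NCS)6]^3-: Each isothiocyanate is −1; balancing the −3 overall charge requires Mn(III). Mn sits in group 7, so the d-electron count is 7 − 3 = 4. Isothiocyanate is a weak-field ligand for a first-row metal, so the complex is high-spin. The t₂g³e_g¹ (high-spin) configuration has an unevenly filled e_g set; the Jahn–Teller theorem predicts a tetragonal distortion (typically axial elongation) to lift the degeneracy.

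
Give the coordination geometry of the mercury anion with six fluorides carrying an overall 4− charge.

Summing ligand charges against the −4 overall charge gives an oxidation state of +2 for mercury.
Group 12 minus oxidation state 2 gives a d¹⁰ configuration.
With 6 monodentate ligands the coordination number is 6.
Six donors around a single metal centre give an octahedral coordination sphere.

octahedral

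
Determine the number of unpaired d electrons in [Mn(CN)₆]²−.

3 unpaired electrons

Each cyanide is −1; balancing the −2 overall charge requires Mn(IV).
Mn sits in group 7, so the d-electron count is 7 − 4 = 3.
In an octahedral field the d³ configuration is t₂g³e_g⁰ (only one arrangement possible), giving 3 unpaired electrons.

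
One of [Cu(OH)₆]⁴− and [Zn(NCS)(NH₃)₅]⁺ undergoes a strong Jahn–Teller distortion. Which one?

[Cu(OH)₆]⁴−: Summing ligand charges against the −4 overall charge gives an oxidation state of +2 for copper. Group 11 minus oxidation state 2 gives a d⁹ configuration. The t₂g⁶e_g³ configuration has an unevenly filled e_g set; the Jahn–Teller theorem predicts a tetragonal distortion (typically axial elongation) to lift the degeneracy.
[Zn(NCS)(NH₃)₅]⁺: Ligand charges: each isothiocyanate is −1; ammonia is neutral. With an overall charge of +1 the zinc centre must be in the +2 oxidation state. Group 12 minus oxidation state 2 gives a d¹⁰ configuration. The d¹⁰ configuration leaves the e_g set evenly filled (or empty) — no strong Jahn–Teller driving force.

[Cu(OH)₆]⁴−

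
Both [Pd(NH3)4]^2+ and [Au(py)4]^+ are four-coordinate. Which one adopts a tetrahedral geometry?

[Au(py)4]^+

For [Pd(NH3)4]^2+: Summing ligand charges against the +2 overall charge gives an oxidation state of +2 for palladium. Group 10 minus oxidation state 2 gives a d⁸ configuration. A 4d d⁸ ion has a large crystal-field splitting; square planar leaves the high-energy d_{x²−y²} orbital empty and maximises CFSE. → square planar.
For [Au(py)4]^+: Pyridine is neutral; balancing the +1 overall charge requires Au(I). Au sits in group 11, so the d-electron count is 11 − 1 = 10. A d¹⁰ ion has no crystal-field stabilisation preference between square planar and tetrahedral, so four ligands adopt the sterically favoured tetrahedral geometry. → tetrahedral.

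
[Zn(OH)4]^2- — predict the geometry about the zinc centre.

tetrahedral

Ligand charges: each hydroxide is −1. With an overall charge of −2 the zinc centre must be in the +2 oxidation state.
Zinc is a group-12 element; Zn(II) is therefore d¹⁰.
With 4 monodentate ligands the coordination number is 4.
A d¹⁰ ion has no crystal-field stabilisation preference between square planar and tetrahedral, so four ligands adopt the sterically favoured tetrahedral geometry.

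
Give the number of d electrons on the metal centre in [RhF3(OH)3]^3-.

Each fluoride is −1; each hydroxide is −1; balancing the −3 overall charge requires Rh(III).
Rhodium is a group-9 element; Rh(III) is therefore d⁶.

d6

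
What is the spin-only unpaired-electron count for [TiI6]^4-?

2

Ligand charges: each iodide is −1. With an overall charge of −4 the titanium centre must be in the +2 oxidation state.
Ti sits in group 4, so the d-electron count is 4 − 2 = 2.
In an octahedral field the d² configuration is t₂g²e_g⁰ (only one arrangement possible), giving 2 unpaired electrons.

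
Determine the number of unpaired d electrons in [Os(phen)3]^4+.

1,10-phenanthroline is neutral; balancing the +4 overall charge requires Os(IV).
Group 8 minus oxidation state 4 gives a d⁴ configuration.
Counting donor atoms: 3×1,10-phenanthroline (bidentate) → 6 donors. Coordination number = 6.
The spin state decides the count: a 5d ion has a large Δₒ and is invariably low-spin.
An octahedral low-spin d⁴ ion is t₂g⁴e_g⁰, giving 2 unpaired electrons.

2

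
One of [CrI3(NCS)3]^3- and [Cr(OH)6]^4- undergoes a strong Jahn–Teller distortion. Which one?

[Cr(OH)6]^4-

[CrI3(NCS)3]^3-: Summing ligand charges against the −3 overall charge gives an oxidation state of +3 for chromium. Chromium is a group-6 element; Cr(III) is therefore d³. The d³ configuration leaves the e_g set evenly filled (or empty) — no strong Jahn–Teller driving force.
[Cr(OH)6]^4-: Each hydroxide is −1; balancing the −4 overall charge requires Cr(II). Group 6 minus oxidation state 2 gives a d⁴ configuration. Hydroxide is a weak-field ligand for a first-row metal, so the complex is high-spin. The t₂g³e_g¹ (high-spin) configuration has an unevenly filled e_g set; the Jahn–Teller theorem predicts a tetragonal distortion (typically axial elongation) to lift the degeneracy.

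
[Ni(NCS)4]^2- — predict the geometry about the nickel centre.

tetrahedral

Each isothiocyanate is −1; balancing the −2 overall charge requires Ni(II).
Ni sits in group 10, so the d-electron count is 10 − 2 = 8.
With 4 monodentate ligands the coordination number is 4.
Isothiocyanate is a weak-field ligand.
With weak-field ligands the CFSE gain from square planar is small, so a 3d d⁸ ion takes the sterically preferred tetrahedral geometry.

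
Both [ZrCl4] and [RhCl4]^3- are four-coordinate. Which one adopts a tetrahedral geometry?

For [ZrCl4]: Ligand charges: each chloride is −1. With an overall charge of 0 the zirconium centre must be in the +4 oxidation state. Zirconium is a group-4 element; Zr(IV) is therefore d⁰. A d⁰ ion has no crystal-field stabilisation preference between square planar and tetrahedral, so four ligands adopt the sterically favoured tetrahedral geometry. → tetrahedral.
For [RhCl4]^3-: Summing ligand charges against the −3 overall charge gives an oxidation state of +1 for rhodium. Group 9 minus oxidation state 1 gives a d⁸ configuration. A 4d d⁸ ion has a large crystal-field splitting; square planar leaves the high-energy d_{x²−y²} orbital empty and maximises CFSE. → square planar.

[ZrCl4]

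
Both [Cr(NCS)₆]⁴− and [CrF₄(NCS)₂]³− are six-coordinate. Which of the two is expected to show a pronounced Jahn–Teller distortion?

[Cr(NCS)₆]⁴−: Summing ligand charges against the −4 overall charge gives an oxidation state of +2 for chromium. Group 6 minus oxidation state 2 gives a d⁴ configuration. Isothiocyanate is a weak-field ligand for a first-row metal, so the complex is high-spin. The t₂g³e_g¹ (high-spin) configuration has an unevenly filled e_g set; the Jahn–Teller theorem predicts a tetragonal distortion (typically axial elongation) to lift the degeneracy.
[CrF₄(NCS)₂]³−: Summing ligand charges against the −3 overall charge gives an oxidation state of +3 for chromium. Cr sits in group 6, so the d-electron count is 6 − 3 = 3. The d³ configuration leaves the e_g set evenly filled (or empty) — no strong Jahn–Teller driving force.

[Cr(NCS)₆]⁴−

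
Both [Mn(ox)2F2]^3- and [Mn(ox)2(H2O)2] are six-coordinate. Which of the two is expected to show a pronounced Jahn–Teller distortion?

[Mn(ox)2F2]^3-: Each oxalate is −2; each fluoride is −1; balancing the −3 overall charge requires Mn(III). Group 7 minus oxidation state 3 gives a d⁴ configuration. Fluoride and oxalate are weak-field ligands for a first-row metal, so the complex is high-spin. The t₂g³e_g¹ (high-spin) configuration has an unevenly filled e_g set; the Jahn–Teller theorem predicts a tetragonal distortion (typically axial elongation) to lift the degeneracy.
[Mn(ox)2(H2O)2]: Ligand charges: each oxalate is −2; water is neutral. With an overall charge of 0 the manganese centre must be in the +4 oxidation state. Manganese is a group-7 element; Mn(IV) is therefore d³. The d³ configuration leaves the e_g set evenly filled (or empty) — no strong Jahn–Teller driving force.

[Mn(ox)2F2]^3-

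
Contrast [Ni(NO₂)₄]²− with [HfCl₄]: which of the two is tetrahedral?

For [Ni(NO₂)₄]²−: Each nitro (N-bound nitrite) is −1; balancing the −2 overall charge requires Ni(II). Group 10 minus oxidation state 2 gives a d⁸ configuration. Nitro (N-bound nitrite) is a strong-field ligand (high in the spectrochemical series). A 3d d⁸ ion with strong-field ligands gains enough CFSE to favour square planar over tetrahedral. → square planar.
For [HfCl₄]: Each chloride is −1; balancing the 0 overall charge requires Hf(IV). Group 4 minus oxidation state 4 gives a d⁰ configuration. A d⁰ ion has no crystal-field stabilisation preference between square planar and tetrahedral, so four ligands adopt the sterically favoured tetrahedral geometry. → tetrahedral.

[HfCl₄]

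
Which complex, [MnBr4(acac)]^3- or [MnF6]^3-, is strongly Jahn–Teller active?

[MnBr4(acac)]^3-: Summing ligand charges against the −3 overall charge gives an oxidation state of +2 for manganese. Manganese is a group-7 element; Mn(II) is therefore d⁵. Acetylacetonate and bromide are weak-field ligands for a first-row metal, so the complex is high-spin. The d⁵ configuration leaves the e_g set evenly filled (or empty) — no strong Jahn–Teller driving force.
[MnF6]^3-: Summing ligand charges against the −3 overall charge gives an oxidation state of +3 for manganese. Mn sits in group 7, so the d-electron count is 7 − 3 = 4. Fluoride is a weak-field ligand for a first-row metal, so the complex is high-spin. The t₂g³e_g¹ (high-spin) configuration has an unevenly filled e_g set; the Jahn–Teller theorem predicts a tetragonal distortion (typically axial elongation) to lift the degeneracy.

[MnF6]^3-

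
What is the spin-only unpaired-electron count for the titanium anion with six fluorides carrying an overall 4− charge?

Summing ligand charges against the −4 overall charge gives an oxidation state of +2 for titanium.
Titanium is a group-4 element; Ti(II) is therefore d².
In an octahedral field the d² configuration is t₂g²e_g⁰ (only one arrangement possible), giving 2 unpaired electrons.

2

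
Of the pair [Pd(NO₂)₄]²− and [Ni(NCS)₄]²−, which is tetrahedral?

For [Pd(NO₂)₄]²−: Summing ligand charges against the −2 overall charge gives an oxidation state of +2 for palladium. Pd sits in group 10, so the d-electron count is 10 − 2 = 8. A 4d d⁸ ion has a large crystal-field splitting; square planar leaves the high-energy d_{x²−y²} orbital empty and maximises CFSE. → square planar.
For [Ni(NCS)₄]²−: Summing ligand charges against the −2 overall charge gives an oxidation state of +2 for nickel. Nickel is a group-10 element; Ni(II) is therefore d⁸. Isothiocyanate is a weak-field ligand. With weak-field ligands the CFSE gain from square planar is small, so a 3d d⁸ ion takes the sterically preferred tetrahedral geometry. → tetrahedral.

[Ni(NCS)₄]²−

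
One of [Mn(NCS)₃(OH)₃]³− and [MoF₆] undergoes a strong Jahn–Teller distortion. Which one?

[Mn(NCS)₃(OH)₃]³−

[Mn(NCS)₃(OH)₃]³−: Summing ligand charges against the −3 overall charge gives an oxidation state of +3 for manganese. Manganese is a group-7 element; Mn(III) is therefore d⁴. Hydroxide and isothiocyanate are weak-field ligands for a first-row metal, so the complex is high-spin. The t₂g³e_g¹ (high-spin) configuration has an unevenly filled e_g set; the Jahn–Teller theorem predicts a tetragonal distortion (typically axial elongation) to lift the degeneracy.
[MoF₆]: Ligand charges: each fluoride is −1. With an overall charge of 0 the molybdenum centre must be in the +6 oxidation state. Mo sits in group 6, so the d-electron count is 6 − 6 = 0. The d⁰ configuration leaves the e_g set evenly filled (or empty) — no strong Jahn–Teller driving force.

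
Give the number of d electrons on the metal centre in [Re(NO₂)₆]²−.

d³

Each nitro (N-bound nitrite) is −1; balancing the −2 overall charge requires Re(IV).
Rhenium is a group-7 element; Re(IV) is therefore d³.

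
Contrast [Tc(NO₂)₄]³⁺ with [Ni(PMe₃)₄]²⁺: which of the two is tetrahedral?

[Tc(NO₂)₄]³⁺

For [Tc(NO₂)₄]³⁺: Each nitro (N-bound nitrite) is −1; balancing the +3 overall charge requires Tc(VII). Tc sits in group 7, so the d-electron count is 7 − 7 = 0. A d⁰ ion has no crystal-field stabilisation preference between square planar and tetrahedral, so four ligands adopt the sterically favoured tetrahedral geometry. → tetrahedral.
For [Ni(PMe₃)₄]²⁺: Trimethylphosphine is neutral; balancing the +2 overall charge requires Ni(II). Nickel is a group-10 element; Ni(II) is therefore d⁸. Trimethylphosphine is a strong-field ligand (high in the spectrochemical series). A 3d d⁸ ion with strong-field ligands gains enough CFSE to favour square planar over tetrahedral. → square planar.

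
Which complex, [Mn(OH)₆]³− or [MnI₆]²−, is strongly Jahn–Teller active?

[Mn(OH)₆]³−

[Mn(OH)₆]³−: Summing ligand charges against the −3 overall charge gives an oxidation state of +3 for manganese. Mn sits in group 7, so the d-electron count is 7 − 3 = 4. Hydroxide is a weak-field ligand for a first-row metal, so the complex is high-spin. The t₂g³e_g¹ (high-spin) configuration has an unevenly filled e_g set; the Jahn–Teller theorem predicts a tetragonal distortion (typically axial elongation) to lift the degeneracy.
[MnI₆]²−: Summing ligand charges against the −2 overall charge gives an oxidation state of +4 for manganese. Group 7 minus oxidation state 4 gives a d³ configuration. The d³ configuration leaves the e_g set evenly filled (or empty) — no strong Jahn–Teller driving force.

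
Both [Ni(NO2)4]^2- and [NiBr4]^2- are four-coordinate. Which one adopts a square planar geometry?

[Ni(NO2)4]^2-

For [Ni(NO2)4]^2-: Summing ligand charges against the −2 overall charge gives an oxidation state of +2 for nickel. Ni sits in group 10, so the d-electron count is 10 − 2 = 8. Nitro (N-bound nitrite) is a strong-field ligand (high in the spectrochemical series). A 3d d⁸ ion with strong-field ligands gains enough CFSE to favour square planar over tetrahedral. → square planar.
For [NiBr4]^2-: Each bromide is −1; balancing the −2 overall charge requires Ni(II). Nickel is a group-10 element; Ni(II) is therefore d⁸. Bromide is a weak-field ligand. With weak-field ligands the CFSE gain from square planar is small, so a 3d d⁸ ion takes the sterically preferred tetrahedral geometry. → tetrahedral.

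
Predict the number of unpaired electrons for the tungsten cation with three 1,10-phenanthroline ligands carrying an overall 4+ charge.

2

Ligand charges: 1,10-phenanthroline is neutral. With an overall charge of +4 the tungsten centre must be in the +4 oxidation state.
Group 6 minus oxidation state 4 gives a d² configuration.
Counting donor atoms: 3×1,10-phenanthroline (bidentate) → 6 donors. Coordination number = 6.
In an octahedral field the d² configuration is t₂g²e_g⁰ (only one arrangement possible), giving 2 unpaired electrons.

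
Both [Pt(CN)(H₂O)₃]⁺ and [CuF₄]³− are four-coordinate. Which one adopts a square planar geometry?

For [Pt(CN)(H₂O)₃]⁺: Each cyanide is −1; water is neutral; balancing the +1 overall charge requires Pt(II). Pt sits in group 10, so the d-electron count is 10 − 2 = 8. A 5d d⁸ ion has a large crystal-field splitting; square planar leaves the high-energy d_{x²−y²} orbital empty and maximises CFSE. → square planar.
For [CuF₄]³−: Summing ligand charges against the −3 overall charge gives an oxidation state of +1 for copper. Copper is a group-11 element; Cu(I) is therefore d¹⁰. A d¹⁰ ion has no crystal-field stabilisation preference between square planar and tetrahedral, so four ligands adopt the sterically favoured tetrahedral geometry. → tetrahedral.

[Pt(CN)(H₂O)₃]⁺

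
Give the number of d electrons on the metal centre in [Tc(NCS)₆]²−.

Summing ligand charges against the −2 overall charge gives an oxidation state of +4 for technetium.
Tc sits in group 7, so the d-electron count is 7 − 4 = 3.

d³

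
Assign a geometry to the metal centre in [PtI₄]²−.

Summing ligand charges against the −2 overall charge gives an oxidation state of +2 for platinum.
Group 10 minus oxidation state 2 gives a d⁸ configuration.
Coordination number: 4.
A 5d d⁸ ion has a large crystal-field splitting; square planar leaves the high-energy d_{x²−y²} orbital empty and maximises CFSE.

square planar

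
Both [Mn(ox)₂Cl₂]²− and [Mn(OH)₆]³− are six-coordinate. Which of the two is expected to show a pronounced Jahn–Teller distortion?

[Mn(OH)₆]³−

[Mn(ox)₂Cl₂]²−: Each oxalate is −2; each chloride is −1; balancing the −2 overall charge requires Mn(IV). Group 7 minus oxidation state 4 gives a d³ configuration. The d³ configuration leaves the e_g set evenly filled (or empty) — no strong Jahn–Teller driving force.
[Mn(OH)₆]³−: Ligand charges: each hydroxide is −1. With an overall charge of −3 the manganese centre must be in the +3 oxidation state. Mn sits in group 7, so the d-electron count is 7 − 3 = 4. Hydroxide is a weak-field ligand for a first-row metal, so the complex is high-spin. The t₂g³e_g¹ (high-spin) configuration has an unevenly filled e_g set; the Jahn–Teller theorem predicts a tetragonal distortion (typically axial elongation) to lift the degeneracy.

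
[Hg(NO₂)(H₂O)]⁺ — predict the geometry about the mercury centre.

Each nitro (N-bound nitrite) is −1; water is neutral; balancing the +1 overall charge requires Hg(II).
Group 12 minus oxidation state 2 gives a d¹⁰ configuration.
Coordination number: 2.
A d¹⁰ ion with only two ligands adopts a linear arrangement (sp hybridisation; no CFSE preference).

linear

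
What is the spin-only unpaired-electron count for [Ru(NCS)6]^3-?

1

Each isothiocyanate is −1; balancing the −3 overall charge requires Ru(III).
Ruthenium is a group-8 element; Ru(III) is therefore d⁵.
The spin state decides the count: a 4d ion has a large Δₒ and is invariably low-spin.
An octahedral low-spin d⁵ ion is t₂g⁵e_g⁰, giving 1 unpaired electron.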